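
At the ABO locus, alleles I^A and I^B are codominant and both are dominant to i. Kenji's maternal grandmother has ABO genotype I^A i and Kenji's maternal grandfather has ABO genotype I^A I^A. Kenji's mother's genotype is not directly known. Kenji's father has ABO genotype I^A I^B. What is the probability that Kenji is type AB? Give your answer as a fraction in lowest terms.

3/8

Kenji's mother's ABO genotype from I^A i × I^A I^A: 1/2 I^A I^A, 1/2 I^A i.
Crossing each possibility with the father I^A I^B and summing P(type AB): 1/2·1/2 + 1/2·1/4 = 3/8.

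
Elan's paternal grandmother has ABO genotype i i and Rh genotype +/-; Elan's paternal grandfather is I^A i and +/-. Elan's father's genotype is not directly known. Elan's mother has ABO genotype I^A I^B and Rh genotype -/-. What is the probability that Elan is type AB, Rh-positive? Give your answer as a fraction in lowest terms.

Elan's father's ABO genotype from i i × I^A i: 1/2 I^A i, 1/2 i i.
Crossing each possibility with the mother I^A I^B and summing P(type AB): 1/2·1/4 + 1/2·0 = 1/8.
Similarly for Rh via the father's Rh distribution: P(Rh+) = 1/2.
Independent loci: 1/8 × 1/2 = 1/16.

1/16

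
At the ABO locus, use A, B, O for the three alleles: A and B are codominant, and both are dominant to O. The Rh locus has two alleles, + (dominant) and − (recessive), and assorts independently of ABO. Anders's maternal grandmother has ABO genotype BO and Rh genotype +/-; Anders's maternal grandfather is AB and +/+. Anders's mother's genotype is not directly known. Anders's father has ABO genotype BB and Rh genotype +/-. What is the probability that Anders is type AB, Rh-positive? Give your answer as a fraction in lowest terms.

7/32

Anders's mother's ABO genotype from BO × AB: 1/4 AB, 1/4 AO, 1/4 BB, 1/4 BO.
Crossing each possibility with the father BB and summing P(type AB): 1/4·1/2 + 1/4·1/2 + 1/4·0 + 1/4·0 = 1/4.
Similarly for Rh via the mother's Rh distribution: P(Rh+) = 7/8.
Independent loci: 1/4 × 7/8 = 7/32.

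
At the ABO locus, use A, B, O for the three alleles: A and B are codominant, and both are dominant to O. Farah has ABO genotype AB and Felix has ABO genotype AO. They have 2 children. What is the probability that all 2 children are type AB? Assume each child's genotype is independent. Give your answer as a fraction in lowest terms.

1/16

ABO cross AB × AO → 1/2 A, 1/4 B, 1/4 AB.
So P(type AB) = 1/4 per child.
All 2 independent: (1/4)^2 = 1/16.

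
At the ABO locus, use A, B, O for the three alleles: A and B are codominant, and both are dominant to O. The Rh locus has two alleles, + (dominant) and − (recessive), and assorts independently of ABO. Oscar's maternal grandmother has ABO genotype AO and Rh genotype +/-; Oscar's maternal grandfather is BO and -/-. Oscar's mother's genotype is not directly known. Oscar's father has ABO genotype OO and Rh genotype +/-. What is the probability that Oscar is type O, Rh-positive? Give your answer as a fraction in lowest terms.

5/16

Oscar's mother's ABO genotype from AO × BO: 1/4 AB, 1/4 AO, 1/4 BO, 1/4 OO.
Crossing each possibility with the father OO and summing P(type O): 1/4·0 + 1/4·1/2 + 1/4·1/2 + 1/4·1 = 1/2.
Similarly for Rh via the mother's Rh distribution: P(Rh+) = 5/8.
Independent loci: 1/2 × 5/8 = 5/16.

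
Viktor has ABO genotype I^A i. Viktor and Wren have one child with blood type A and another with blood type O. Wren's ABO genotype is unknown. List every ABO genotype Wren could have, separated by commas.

For each candidate genotype of Wren, check whether crossing it with I^A i can produce every observed child phenotype.
  I^A I^A → possible child types {A} ✗
  I^A I^B → possible child types {A, B, AB} ✗
  I^A i → possible child types {O, A} ✓
  I^B I^B → possible child types {B, AB} ✗
  I^B i → possible child types {O, A, B, AB} ✓
  i i → possible child types {O, A} ✓

I^A i, I^B i, i i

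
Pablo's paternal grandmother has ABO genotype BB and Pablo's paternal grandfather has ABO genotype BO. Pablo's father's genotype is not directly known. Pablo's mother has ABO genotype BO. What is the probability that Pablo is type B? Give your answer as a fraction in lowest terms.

Pablo's father's ABO genotype from BB × BO: 1/2 BB, 1/2 BO.
Crossing each possibility with the mother BO and summing P(type B): 1/2·1 + 1/2·3/4 = 7/8.

7/8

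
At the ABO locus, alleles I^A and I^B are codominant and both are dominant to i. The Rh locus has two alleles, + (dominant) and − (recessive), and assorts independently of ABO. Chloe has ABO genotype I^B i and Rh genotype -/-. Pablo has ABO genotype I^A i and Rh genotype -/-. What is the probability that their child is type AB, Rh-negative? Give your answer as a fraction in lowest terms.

1/4

ABO cross I^B i × I^A i → offspring phenotypes: 1/4 O, 1/4 A, 1/4 B, 1/4 AB.
Rh cross -/- × -/- → 1 Rh-.
Independent loci: P(type AB, Rh-negative) = 1/4 × 1 = 1/4.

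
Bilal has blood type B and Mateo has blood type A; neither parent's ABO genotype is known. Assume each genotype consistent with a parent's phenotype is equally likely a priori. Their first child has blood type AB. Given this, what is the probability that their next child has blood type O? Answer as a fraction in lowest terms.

Possible genotypes: Bilal ∈ {I^B I^B, I^B i}; Mateo ∈ {I^A I^A, I^A i}.
Weight each parental genotype pair by prior × P(type-AB child):
  I^B I^B × I^A I^A: posterior weight 4/9; P(next child type O) = 0.
  I^B I^B × I^A i: posterior weight 2/9; P(next child type O) = 0.
  I^B i × I^A I^A: posterior weight 2/9; P(next child type O) = 0.
  I^B i × I^A i: posterior weight 1/9; P(next child type O) = 1/4.
Weighted sum = 1/36.

1/36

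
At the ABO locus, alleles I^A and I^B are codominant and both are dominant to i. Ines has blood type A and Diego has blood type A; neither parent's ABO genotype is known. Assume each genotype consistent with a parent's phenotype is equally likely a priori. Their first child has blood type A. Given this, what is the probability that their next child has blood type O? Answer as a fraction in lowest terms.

1/20

Possible genotypes: Ines ∈ {I^A I^A, I^A i}; Diego ∈ {I^A I^A, I^A i}.
Weight each parental genotype pair by prior × P(type-A child):
  I^A I^A × I^A I^A: posterior weight 4/15; P(next child type O) = 0.
  I^A I^A × I^A i: posterior weight 4/15; P(next child type O) = 0.
  I^A i × I^A I^A: posterior weight 4/15; P(next child type O) = 0.
  I^A i × I^A i: posterior weight 1/5; P(next child type O) = 1/4.
Weighted sum = 1/20.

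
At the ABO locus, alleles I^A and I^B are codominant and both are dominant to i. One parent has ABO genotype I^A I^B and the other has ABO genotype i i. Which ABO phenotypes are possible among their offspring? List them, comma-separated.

A, B

Gametes from I^A I^B × i i give offspring ABO genotypes I^A i, I^B i, i.e. phenotypes A, B.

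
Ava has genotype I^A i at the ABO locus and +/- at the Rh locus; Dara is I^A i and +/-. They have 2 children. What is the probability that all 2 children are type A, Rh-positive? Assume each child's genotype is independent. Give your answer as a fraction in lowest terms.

ABO cross I^A i × I^A i → 1/4 O, 3/4 A.
Rh cross +/- × +/- → 3/4 Rh+, 1/4 Rh-; so P(type A, Rh-positive) = 3/4 × 3/4 = 9/16 per child.
All 2 independent: (9/16)^2 = 81/256.

81/256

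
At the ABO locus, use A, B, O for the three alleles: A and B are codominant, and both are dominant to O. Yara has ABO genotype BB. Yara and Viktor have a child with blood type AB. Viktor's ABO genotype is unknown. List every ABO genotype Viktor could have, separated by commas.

For each candidate genotype of Viktor, check whether crossing it with BB can produce every observed child phenotype.
  AA → possible child types {AB} ✓
  AB → possible child types {B, AB} ✓
  AO → possible child types {B, AB} ✓
  BB → possible child types {B} ✗
  BO → possible child types {B} ✗
  OO → possible child types {B} ✗

AA, AB, AO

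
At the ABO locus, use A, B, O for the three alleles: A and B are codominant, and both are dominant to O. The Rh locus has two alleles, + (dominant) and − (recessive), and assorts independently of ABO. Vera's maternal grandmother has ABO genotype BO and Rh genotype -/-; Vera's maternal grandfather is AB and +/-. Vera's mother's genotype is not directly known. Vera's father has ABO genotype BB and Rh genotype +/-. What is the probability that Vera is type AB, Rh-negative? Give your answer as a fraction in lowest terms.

3/32

Vera's mother's ABO genotype from BO × AB: 1/4 AB, 1/4 AO, 1/4 BB, 1/4 BO.
Crossing each possibility with the father BB and summing P(type AB): 1/4·1/2 + 1/4·1/2 + 1/4·0 + 1/4·0 = 1/4.
Similarly for Rh via the mother's Rh distribution: P(Rh-) = 3/8.
Independent loci: 1/4 × 3/8 = 3/32.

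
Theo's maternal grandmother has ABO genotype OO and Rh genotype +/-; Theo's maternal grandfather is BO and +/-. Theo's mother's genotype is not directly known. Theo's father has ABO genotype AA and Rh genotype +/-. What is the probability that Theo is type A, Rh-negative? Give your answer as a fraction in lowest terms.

3/16

Theo's mother's ABO genotype from OO × BO: 1/2 BO, 1/2 OO.
Crossing each possibility with the father AA and summing P(type A): 1/2·1/2 + 1/2·1 = 3/4.
Similarly for Rh via the mother's Rh distribution: P(Rh-) = 1/4.
Independent loci: 3/4 × 1/4 = 3/16.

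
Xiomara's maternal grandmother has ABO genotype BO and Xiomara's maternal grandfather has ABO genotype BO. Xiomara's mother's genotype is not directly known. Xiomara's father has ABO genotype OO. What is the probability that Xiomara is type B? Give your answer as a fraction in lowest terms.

Xiomara's mother's ABO genotype from BO × BO: 1/4 BB, 1/2 BO, 1/4 OO.
Crossing each possibility with the father OO and summing P(type B): 1/4·1 + 1/2·1/2 + 1/4·0 = 1/2.

1/2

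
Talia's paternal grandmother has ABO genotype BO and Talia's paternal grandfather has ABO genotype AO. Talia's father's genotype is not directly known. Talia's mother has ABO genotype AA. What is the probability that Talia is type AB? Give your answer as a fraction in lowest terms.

Talia's father's ABO genotype from BO × AO: 1/4 AB, 1/4 AO, 1/4 BO, 1/4 OO.
Crossing each possibility with the mother AA and summing P(type AB): 1/4·1/2 + 1/4·0 + 1/4·1/2 + 1/4·0 = 1/4.

1/4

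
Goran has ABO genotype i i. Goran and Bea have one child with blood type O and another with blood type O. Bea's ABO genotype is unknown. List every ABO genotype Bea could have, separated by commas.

For each candidate genotype of Bea, check whether crossing it with i i can produce every observed child phenotype.
  I^A I^A → possible child types {A} ✗
  I^A I^B → possible child types {A, B} ✗
  I^A i → possible child types {O, A} ✓
  I^B I^B → possible child types {B} ✗
  I^B i → possible child types {O, B} ✓
  i i → possible child types {O} ✓

I^A i, I^B i, i i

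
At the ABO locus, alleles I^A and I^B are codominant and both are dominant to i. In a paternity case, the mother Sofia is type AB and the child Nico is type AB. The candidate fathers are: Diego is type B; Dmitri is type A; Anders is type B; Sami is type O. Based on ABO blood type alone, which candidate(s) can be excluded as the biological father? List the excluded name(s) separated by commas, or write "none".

A candidate is excluded only if no genotype consistent with his phenotype could produce a type AB child with a type AB mother.
Sami (type O): no genotype consistent with that phenotype can produce a type-AB child with a type-AB mother.

Sami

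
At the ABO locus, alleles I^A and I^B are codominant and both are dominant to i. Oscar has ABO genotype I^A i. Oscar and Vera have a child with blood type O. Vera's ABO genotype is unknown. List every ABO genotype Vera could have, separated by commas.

I^A i, I^B i, i i

For each candidate genotype of Vera, check whether crossing it with I^A i can produce every observed child phenotype.
  I^A I^A → possible child types {A} ✗
  I^A I^B → possible child types {A, B, AB} ✗
  I^A i → possible child types {O, A} ✓
  I^B I^B → possible child types {B, AB} ✗
  I^B i → possible child types {O, A, B, AB} ✓
  i i → possible child types {O, A} ✓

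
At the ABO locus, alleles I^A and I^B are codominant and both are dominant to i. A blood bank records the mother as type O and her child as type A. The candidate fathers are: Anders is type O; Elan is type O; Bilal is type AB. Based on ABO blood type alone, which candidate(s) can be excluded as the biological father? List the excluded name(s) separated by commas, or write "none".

A candidate is excluded only if no genotype consistent with his phenotype could produce a type A child with a type O mother.
Anders (type O): no genotype consistent with that phenotype can produce a type-A child with a type-O mother.
Elan (type O): no genotype consistent with that phenotype can produce a type-A child with a type-O mother.

Anders, Elan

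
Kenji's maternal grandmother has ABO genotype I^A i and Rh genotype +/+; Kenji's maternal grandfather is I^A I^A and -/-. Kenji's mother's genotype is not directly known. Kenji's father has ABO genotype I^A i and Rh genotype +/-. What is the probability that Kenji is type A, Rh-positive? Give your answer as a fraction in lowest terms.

Kenji's mother's ABO genotype from I^A i × I^A I^A: 1/2 I^A I^A, 1/2 I^A i.
Crossing each possibility with the father I^A i and summing P(type A): 1/2·1 + 1/2·3/4 = 7/8.
Similarly for Rh via the mother's Rh distribution: P(Rh+) = 3/4.
Independent loci: 7/8 × 3/4 = 21/32.

21/32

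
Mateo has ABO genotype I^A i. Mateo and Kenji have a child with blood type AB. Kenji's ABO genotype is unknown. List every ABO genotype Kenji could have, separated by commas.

I^A I^B, I^B I^B, I^B i

For each candidate genotype of Kenji, check whether crossing it with I^A i can produce every observed child phenotype.
  I^A I^A → possible child types {A} ✗
  I^A I^B → possible child types {A, B, AB} ✓
  I^A i → possible child types {O, A} ✗
  I^B I^B → possible child types {B, AB} ✓
  I^B i → possible child types {O, A, B, AB} ✓
  i i → possible child types {O, A} ✗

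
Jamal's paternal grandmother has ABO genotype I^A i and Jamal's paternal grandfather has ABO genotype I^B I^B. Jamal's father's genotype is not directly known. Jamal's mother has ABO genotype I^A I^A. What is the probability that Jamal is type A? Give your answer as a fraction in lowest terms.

1/2

Jamal's father's ABO genotype from I^A i × I^B I^B: 1/2 I^A I^B, 1/2 I^B i.
Crossing each possibility with the mother I^A I^A and summing P(type A): 1/2·1/2 + 1/2·1/2 = 1/2.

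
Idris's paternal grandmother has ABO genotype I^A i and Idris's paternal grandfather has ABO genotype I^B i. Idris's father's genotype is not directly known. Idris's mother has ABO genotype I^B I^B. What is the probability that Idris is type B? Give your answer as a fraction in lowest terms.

Idris's father's ABO genotype from I^A i × I^B i: 1/4 I^A I^B, 1/4 I^A i, 1/4 I^B i, 1/4 i i.
Crossing each possibility with the mother I^B I^B and summing P(type B): 1/4·1/2 + 1/4·1/2 + 1/4·1 + 1/4·1 = 3/4.

3/4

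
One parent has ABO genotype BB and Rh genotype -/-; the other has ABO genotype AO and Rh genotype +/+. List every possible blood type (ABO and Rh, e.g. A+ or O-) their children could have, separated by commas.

Gametes from BB × AO give offspring ABO genotypes AB, BO, i.e. phenotypes B, AB.
Rh cross -/- × +/+ → phenotypes Rh+.
Combining independently: B+, AB+.

B+, AB+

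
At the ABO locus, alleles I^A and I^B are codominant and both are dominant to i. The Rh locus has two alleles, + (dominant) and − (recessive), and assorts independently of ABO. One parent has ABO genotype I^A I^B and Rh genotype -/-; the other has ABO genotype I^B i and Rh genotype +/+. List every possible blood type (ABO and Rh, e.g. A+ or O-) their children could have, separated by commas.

Gametes from I^A I^B × I^B i give offspring ABO genotypes I^A I^B, I^A i, I^B I^B, I^B i, i.e. phenotypes A, B, AB.
Rh cross -/- × +/+ → phenotypes Rh+.
Combining independently: A+, B+, AB+.

A+, B+, AB+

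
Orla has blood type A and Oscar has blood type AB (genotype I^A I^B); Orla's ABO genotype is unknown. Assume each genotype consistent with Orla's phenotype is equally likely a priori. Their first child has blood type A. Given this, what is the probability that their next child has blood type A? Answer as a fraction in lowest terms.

1/2

Possible genotypes: Orla ∈ {I^A I^A, I^A i}; Oscar ∈ {I^A I^B}.
Weight each parental genotype pair by prior × P(type-A child):
  I^A I^A × I^A I^B: posterior weight 1/2; P(next child type A) = 1/2.
  I^A i × I^A I^B: posterior weight 1/2; P(next child type A) = 1/2.
Weighted sum = 1/2.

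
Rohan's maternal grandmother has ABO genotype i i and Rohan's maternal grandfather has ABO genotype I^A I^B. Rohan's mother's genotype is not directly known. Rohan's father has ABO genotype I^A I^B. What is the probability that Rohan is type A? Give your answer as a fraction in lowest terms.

3/8

Rohan's mother's ABO genotype from i i × I^A I^B: 1/2 I^A i, 1/2 I^B i.
Crossing each possibility with the father I^A I^B and summing P(type A): 1/2·1/2 + 1/2·1/4 = 3/8.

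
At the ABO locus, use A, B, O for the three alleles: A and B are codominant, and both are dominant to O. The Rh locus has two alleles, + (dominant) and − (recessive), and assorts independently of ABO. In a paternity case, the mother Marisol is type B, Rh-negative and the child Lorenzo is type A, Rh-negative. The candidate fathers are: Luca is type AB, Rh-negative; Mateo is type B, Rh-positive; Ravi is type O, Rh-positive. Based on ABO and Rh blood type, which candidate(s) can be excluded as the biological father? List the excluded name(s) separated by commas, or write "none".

A candidate is excluded only if no genotype consistent with his phenotype could produce a type A, Rh-negative child with a type B, Rh-negative mother.
Mateo (type B, Rh+): no genotype consistent with that phenotype can produce a type-A Rh- child with a type-B mother.
Ravi (type O, Rh+): no genotype consistent with that phenotype can produce a type-A Rh- child with a type-B mother.

Mateo, Ravi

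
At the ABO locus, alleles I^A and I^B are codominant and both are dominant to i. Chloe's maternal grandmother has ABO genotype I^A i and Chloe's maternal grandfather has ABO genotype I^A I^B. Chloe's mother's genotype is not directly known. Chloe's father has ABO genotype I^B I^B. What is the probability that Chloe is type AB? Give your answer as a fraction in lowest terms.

1/2

Chloe's mother's ABO genotype from I^A i × I^A I^B: 1/4 I^A I^A, 1/4 I^A I^B, 1/4 I^A i, 1/4 I^B i.
Crossing each possibility with the father I^B I^B and summing P(type AB): 1/4·1 + 1/4·1/2 + 1/4·1/2 + 1/4·0 = 1/2.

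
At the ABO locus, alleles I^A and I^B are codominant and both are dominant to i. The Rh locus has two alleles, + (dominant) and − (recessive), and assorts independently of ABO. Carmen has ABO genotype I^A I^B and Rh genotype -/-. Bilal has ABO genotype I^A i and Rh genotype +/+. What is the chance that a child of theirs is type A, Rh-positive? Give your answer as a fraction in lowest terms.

ABO cross I^A I^B × I^A i → offspring phenotypes: 1/2 A, 1/4 B, 1/4 AB.
Rh cross -/- × +/+ → 1 Rh+.
Independent loci: P(type A, Rh-positive) = 1/2 × 1 = 1/2.

1/2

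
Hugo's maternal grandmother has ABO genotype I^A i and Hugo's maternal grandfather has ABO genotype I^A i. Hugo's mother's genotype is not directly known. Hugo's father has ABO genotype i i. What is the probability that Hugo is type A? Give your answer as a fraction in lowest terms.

Hugo's mother's ABO genotype from I^A i × I^A i: 1/4 I^A I^A, 1/2 I^A i, 1/4 i i.
Crossing each possibility with the father i i and summing P(type A): 1/4·1 + 1/2·1/2 + 1/4·0 = 1/2.

1/2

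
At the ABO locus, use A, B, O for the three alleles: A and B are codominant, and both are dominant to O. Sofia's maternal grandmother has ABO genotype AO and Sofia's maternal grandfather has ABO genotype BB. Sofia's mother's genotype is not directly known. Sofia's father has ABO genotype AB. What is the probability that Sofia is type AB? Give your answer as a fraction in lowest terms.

3/8

Sofia's mother's ABO genotype from AO × BB: 1/2 AB, 1/2 BO.
Crossing each possibility with the father AB and summing P(type AB): 1/2·1/2 + 1/2·1/4 = 3/8.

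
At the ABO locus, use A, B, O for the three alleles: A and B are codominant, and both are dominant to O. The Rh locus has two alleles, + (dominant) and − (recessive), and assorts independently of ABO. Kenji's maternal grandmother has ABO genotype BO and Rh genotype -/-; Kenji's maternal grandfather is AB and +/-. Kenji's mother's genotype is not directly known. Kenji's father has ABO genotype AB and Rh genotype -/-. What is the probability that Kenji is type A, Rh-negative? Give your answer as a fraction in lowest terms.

3/16

Kenji's mother's ABO genotype from BO × AB: 1/4 AB, 1/4 AO, 1/4 BB, 1/4 BO.
Crossing each possibility with the father AB and summing P(type A): 1/4·1/4 + 1/4·1/2 + 1/4·0 + 1/4·1/4 = 1/4.
Similarly for Rh via the mother's Rh distribution: P(Rh-) = 3/4.
Independent loci: 1/4 × 3/4 = 3/16.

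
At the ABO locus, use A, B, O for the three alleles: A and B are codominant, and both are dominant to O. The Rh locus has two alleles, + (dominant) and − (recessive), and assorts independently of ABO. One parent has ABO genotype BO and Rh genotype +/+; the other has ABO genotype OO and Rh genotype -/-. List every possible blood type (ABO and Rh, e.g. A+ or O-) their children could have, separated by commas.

O+, B+

Gametes from BO × OO give offspring ABO genotypes BO, OO, i.e. phenotypes O, B.
Rh cross +/+ × -/- → phenotypes Rh+.
Combining independently: O+, B+.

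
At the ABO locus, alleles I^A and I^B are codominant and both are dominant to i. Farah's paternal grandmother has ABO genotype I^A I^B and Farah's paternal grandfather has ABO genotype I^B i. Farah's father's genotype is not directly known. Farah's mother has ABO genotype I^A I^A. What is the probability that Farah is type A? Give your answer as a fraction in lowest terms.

1/2

Farah's father's ABO genotype from I^A I^B × I^B i: 1/4 I^A I^B, 1/4 I^A i, 1/4 I^B I^B, 1/4 I^B i.
Crossing each possibility with the mother I^A I^A and summing P(type A): 1/4·1/2 + 1/4·1 + 1/4·0 + 1/4·1/2 = 1/2.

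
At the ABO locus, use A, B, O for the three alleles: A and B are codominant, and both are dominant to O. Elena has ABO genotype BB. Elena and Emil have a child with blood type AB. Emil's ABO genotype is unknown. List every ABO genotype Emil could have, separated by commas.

For each candidate genotype of Emil, check whether crossing it with BB can produce every observed child phenotype.
  AA → possible child types {AB} ✓
  AB → possible child types {B, AB} ✓
  AO → possible child types {B, AB} ✓
  BB → possible child types {B} ✗
  BO → possible child types {B} ✗
  OO → possible child types {B} ✗

AA, AB, AO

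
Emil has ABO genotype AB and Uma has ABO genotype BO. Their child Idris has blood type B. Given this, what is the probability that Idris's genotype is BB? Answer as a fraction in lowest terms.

1/2

Cross AB × BO → 1/4 AB, 1/4 AO, 1/4 BB, 1/4 BO.
Type-B genotypes among offspring: BB (1/4), BO (1/4); total 1/2.
P(BB | type B) = (1/4) / (1/2) = 1/2.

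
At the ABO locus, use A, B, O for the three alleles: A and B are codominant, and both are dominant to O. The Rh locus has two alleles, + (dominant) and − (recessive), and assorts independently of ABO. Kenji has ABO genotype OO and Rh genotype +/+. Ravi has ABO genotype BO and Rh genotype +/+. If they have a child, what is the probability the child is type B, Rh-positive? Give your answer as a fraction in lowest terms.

ABO cross OO × BO → offspring phenotypes: 1/2 O, 1/2 B.
Rh cross +/+ × +/+ → 1 Rh+.
Independent loci: P(type B, Rh-positive) = 1/2 × 1 = 1/2.

1/2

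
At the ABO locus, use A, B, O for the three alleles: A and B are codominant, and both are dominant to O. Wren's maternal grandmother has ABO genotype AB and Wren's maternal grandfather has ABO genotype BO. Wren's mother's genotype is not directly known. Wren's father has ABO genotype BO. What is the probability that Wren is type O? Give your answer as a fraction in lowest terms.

Wren's mother's ABO genotype from AB × BO: 1/4 AB, 1/4 AO, 1/4 BB, 1/4 BO.
Crossing each possibility with the father BO and summing P(type O): 1/4·0 + 1/4·1/4 + 1/4·0 + 1/4·1/4 = 1/8.

1/8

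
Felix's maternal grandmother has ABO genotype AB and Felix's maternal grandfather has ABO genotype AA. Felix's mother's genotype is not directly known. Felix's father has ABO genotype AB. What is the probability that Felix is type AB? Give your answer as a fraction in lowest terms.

Felix's mother's ABO genotype from AB × AA: 1/2 AA, 1/2 AB.
Crossing each possibility with the father AB and summing P(type AB): 1/2·1/2 + 1/2·1/2 = 1/2.

1/2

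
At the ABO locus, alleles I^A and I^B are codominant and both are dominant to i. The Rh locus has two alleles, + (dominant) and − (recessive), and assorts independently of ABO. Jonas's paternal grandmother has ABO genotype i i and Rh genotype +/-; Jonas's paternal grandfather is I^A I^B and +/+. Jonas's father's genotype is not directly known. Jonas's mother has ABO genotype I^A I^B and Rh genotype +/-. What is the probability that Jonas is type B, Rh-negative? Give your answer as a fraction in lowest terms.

3/64

Jonas's father's ABO genotype from i i × I^A I^B: 1/2 I^A i, 1/2 I^B i.
Crossing each possibility with the mother I^A I^B and summing P(type B): 1/2·1/4 + 1/2·1/2 = 3/8.
Similarly for Rh via the father's Rh distribution: P(Rh-) = 1/8.
Independent loci: 3/8 × 1/8 = 3/64.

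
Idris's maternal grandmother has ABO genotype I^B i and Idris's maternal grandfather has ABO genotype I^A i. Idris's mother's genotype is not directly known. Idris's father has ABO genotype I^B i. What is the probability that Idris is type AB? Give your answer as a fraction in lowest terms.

Idris's mother's ABO genotype from I^B i × I^A i: 1/4 I^A I^B, 1/4 I^A i, 1/4 I^B i, 1/4 i i.
Crossing each possibility with the father I^B i and summing P(type AB): 1/4·1/4 + 1/4·1/4 + 1/4·0 + 1/4·0 = 1/8.

1/8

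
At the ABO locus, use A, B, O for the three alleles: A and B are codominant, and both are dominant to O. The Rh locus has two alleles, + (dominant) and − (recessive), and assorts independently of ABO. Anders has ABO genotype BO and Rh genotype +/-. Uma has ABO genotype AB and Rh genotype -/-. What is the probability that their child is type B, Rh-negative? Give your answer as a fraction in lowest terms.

1/4

ABO cross BO × AB → offspring phenotypes: 1/4 A, 1/2 B, 1/4 AB.
Rh cross +/- × -/- → 1/2 Rh+, 1/2 Rh-.
Independent loci: P(type B, Rh-negative) = 1/2 × 1/2 = 1/4.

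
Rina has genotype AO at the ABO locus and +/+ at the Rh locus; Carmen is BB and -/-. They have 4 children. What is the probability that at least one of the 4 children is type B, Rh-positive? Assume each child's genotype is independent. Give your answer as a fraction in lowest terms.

15/16

ABO cross AO × BB → 1/2 B, 1/2 AB.
Rh cross +/+ × -/- → 1 Rh+; so P(type B, Rh-positive) = 1/2 × 1 = 1/2 per child.
P(none) = (1/2)^4 = 1/16; P(at least one) = 1 − 1/16 = 15/16.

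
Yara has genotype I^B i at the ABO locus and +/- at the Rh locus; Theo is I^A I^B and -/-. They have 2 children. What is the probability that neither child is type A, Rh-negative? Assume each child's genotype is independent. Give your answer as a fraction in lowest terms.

49/64

ABO cross I^B i × I^A I^B → 1/4 A, 1/2 B, 1/4 AB.
Rh cross +/- × -/- → 1/2 Rh+, 1/2 Rh-; so P(type A, Rh-negative) = 1/4 × 1/2 = 1/8 per child.
P(not type A, Rh-negative) = 7/8 for one child; (7/8)^2 = 49/64.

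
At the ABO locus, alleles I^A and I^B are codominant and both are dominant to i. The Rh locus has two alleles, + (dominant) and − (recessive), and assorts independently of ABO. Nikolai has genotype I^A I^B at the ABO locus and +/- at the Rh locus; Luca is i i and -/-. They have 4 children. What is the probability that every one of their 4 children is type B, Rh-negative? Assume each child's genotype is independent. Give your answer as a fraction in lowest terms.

1/256

ABO cross I^A I^B × i i → 1/2 A, 1/2 B.
Rh cross +/- × -/- → 1/2 Rh+, 1/2 Rh-; so P(type B, Rh-negative) = 1/2 × 1/2 = 1/4 per child.
All 4 independent: (1/4)^4 = 1/256.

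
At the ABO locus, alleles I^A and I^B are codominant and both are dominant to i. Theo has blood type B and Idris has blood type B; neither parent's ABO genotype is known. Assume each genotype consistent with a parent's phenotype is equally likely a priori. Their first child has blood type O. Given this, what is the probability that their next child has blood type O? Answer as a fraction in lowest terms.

1/4

Possible genotypes: Theo ∈ {I^B I^B, I^B i}; Idris ∈ {I^B I^B, I^B i}.
Weight each parental genotype pair by prior × P(type-O child):
  I^B i × I^B i: posterior weight 1; P(next child type O) = 1/4.
Weighted sum = 1/4.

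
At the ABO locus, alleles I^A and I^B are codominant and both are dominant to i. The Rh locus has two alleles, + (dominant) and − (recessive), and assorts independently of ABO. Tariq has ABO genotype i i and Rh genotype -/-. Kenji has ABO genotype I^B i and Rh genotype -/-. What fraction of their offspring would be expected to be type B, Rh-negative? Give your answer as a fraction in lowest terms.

1/2

ABO cross i i × I^B i → offspring phenotypes: 1/2 O, 1/2 B.
Rh cross -/- × -/- → 1 Rh-.
Independent loci: P(type B, Rh-negative) = 1/2 × 1 = 1/2.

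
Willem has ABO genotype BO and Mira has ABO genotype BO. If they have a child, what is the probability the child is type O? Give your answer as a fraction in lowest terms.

ABO cross BO × BO → offspring phenotypes: 1/4 O, 3/4 B.
So P(type O) = 1/4.

1/4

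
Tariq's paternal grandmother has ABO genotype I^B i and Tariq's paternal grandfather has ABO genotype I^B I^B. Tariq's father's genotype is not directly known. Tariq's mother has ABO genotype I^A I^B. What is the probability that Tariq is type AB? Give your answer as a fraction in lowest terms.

Tariq's father's ABO genotype from I^B i × I^B I^B: 1/2 I^B I^B, 1/2 I^B i.
Crossing each possibility with the mother I^A I^B and summing P(type AB): 1/2·1/2 + 1/2·1/4 = 3/8.

3/8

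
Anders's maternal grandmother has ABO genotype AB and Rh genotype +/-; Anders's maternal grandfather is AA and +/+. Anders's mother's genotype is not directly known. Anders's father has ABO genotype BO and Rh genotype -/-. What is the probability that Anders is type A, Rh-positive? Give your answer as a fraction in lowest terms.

9/32

Anders's mother's ABO genotype from AB × AA: 1/2 AA, 1/2 AB.
Crossing each possibility with the father BO and summing P(type A): 1/2·1/2 + 1/2·1/4 = 3/8.
Similarly for Rh via the mother's Rh distribution: P(Rh+) = 3/4.
Independent loci: 3/8 × 3/4 = 9/32.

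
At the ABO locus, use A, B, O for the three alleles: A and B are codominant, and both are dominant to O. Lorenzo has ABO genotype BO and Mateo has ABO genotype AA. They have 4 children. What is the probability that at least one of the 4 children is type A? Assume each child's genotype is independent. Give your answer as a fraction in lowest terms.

15/16

ABO cross BO × AA → 1/2 A, 1/2 AB.
So P(type A) = 1/2 per child.
P(none) = (1/2)^4 = 1/16; P(at least one) = 1 − 1/16 = 15/16.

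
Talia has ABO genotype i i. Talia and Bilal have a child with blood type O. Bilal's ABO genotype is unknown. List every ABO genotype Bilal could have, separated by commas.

I^A i, I^B i, i i

For each candidate genotype of Bilal, check whether crossing it with i i can produce every observed child phenotype.
  I^A I^A → possible child types {A} ✗
  I^A I^B → possible child types {A, B} ✗
  I^A i → possible child types {O, A} ✓
  I^B I^B → possible child types {B} ✗
  I^B i → possible child types {O, B} ✓
  i i → possible child types {O} ✓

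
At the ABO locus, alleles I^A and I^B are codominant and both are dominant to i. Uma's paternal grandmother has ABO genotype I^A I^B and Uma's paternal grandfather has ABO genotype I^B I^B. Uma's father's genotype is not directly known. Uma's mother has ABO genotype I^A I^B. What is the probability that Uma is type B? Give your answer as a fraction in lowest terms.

3/8

Uma's father's ABO genotype from I^A I^B × I^B I^B: 1/2 I^A I^B, 1/2 I^B I^B.
Crossing each possibility with the mother I^A I^B and summing P(type B): 1/2·1/4 + 1/2·1/2 = 3/8.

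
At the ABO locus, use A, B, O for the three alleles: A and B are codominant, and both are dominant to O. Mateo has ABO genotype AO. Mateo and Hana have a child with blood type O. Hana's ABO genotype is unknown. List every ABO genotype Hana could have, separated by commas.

AO, BO, OO

For each candidate genotype of Hana, check whether crossing it with AO can produce every observed child phenotype.
  AA → possible child types {A} ✗
  AB → possible child types {A, B, AB} ✗
  AO → possible child types {O, A} ✓
  BB → possible child types {B, AB} ✗
  BO → possible child types {O, A, B, AB} ✓
  OO → possible child types {O, A} ✓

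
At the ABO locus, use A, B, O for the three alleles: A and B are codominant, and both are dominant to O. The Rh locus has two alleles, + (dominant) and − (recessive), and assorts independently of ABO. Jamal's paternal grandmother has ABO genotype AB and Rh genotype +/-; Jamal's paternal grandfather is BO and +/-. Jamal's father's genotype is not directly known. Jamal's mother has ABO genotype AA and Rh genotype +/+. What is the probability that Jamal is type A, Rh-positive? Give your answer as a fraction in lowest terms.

Jamal's father's ABO genotype from AB × BO: 1/4 AB, 1/4 AO, 1/4 BB, 1/4 BO.
Crossing each possibility with the mother AA and summing P(type A): 1/4·1/2 + 1/4·1 + 1/4·0 + 1/4·1/2 = 1/2.
Similarly for Rh via the father's Rh distribution: P(Rh+) = 1.
Independent loci: 1/2 × 1 = 1/2.

1/2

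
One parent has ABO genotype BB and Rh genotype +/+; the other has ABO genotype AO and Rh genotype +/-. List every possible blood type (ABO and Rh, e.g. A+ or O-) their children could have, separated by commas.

B+, AB+

Gametes from BB × AO give offspring ABO genotypes AB, BO, i.e. phenotypes B, AB.
Rh cross +/+ × +/- → phenotypes Rh+.
Combining independently: B+, AB+.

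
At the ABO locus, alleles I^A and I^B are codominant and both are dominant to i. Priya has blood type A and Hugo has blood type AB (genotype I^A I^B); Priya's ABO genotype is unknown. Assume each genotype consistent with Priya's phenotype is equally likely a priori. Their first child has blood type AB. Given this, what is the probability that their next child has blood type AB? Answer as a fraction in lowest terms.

5/12

Possible genotypes: Priya ∈ {I^A I^A, I^A i}; Hugo ∈ {I^A I^B}.
Weight each parental genotype pair by prior × P(type-AB child):
  I^A I^A × I^A I^B: posterior weight 2/3; P(next child type AB) = 1/2.
  I^A i × I^A I^B: posterior weight 1/3; P(next child type AB) = 1/4.
Weighted sum = 5/12.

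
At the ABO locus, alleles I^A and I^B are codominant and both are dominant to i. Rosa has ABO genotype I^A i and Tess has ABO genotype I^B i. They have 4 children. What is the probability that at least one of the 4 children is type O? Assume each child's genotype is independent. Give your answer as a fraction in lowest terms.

175/256

ABO cross I^A i × I^B i → 1/4 O, 1/4 A, 1/4 B, 1/4 AB.
So P(type O) = 1/4 per child.
P(none) = (3/4)^4 = 81/256; P(at least one) = 1 − 81/256 = 175/256.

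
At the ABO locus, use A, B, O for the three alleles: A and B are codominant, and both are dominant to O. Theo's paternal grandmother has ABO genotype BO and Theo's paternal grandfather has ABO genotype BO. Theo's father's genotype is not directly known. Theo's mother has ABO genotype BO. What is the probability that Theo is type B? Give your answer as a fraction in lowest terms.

Theo's father's ABO genotype from BO × BO: 1/4 BB, 1/2 BO, 1/4 OO.
Crossing each possibility with the mother BO and summing P(type B): 1/4·1 + 1/2·3/4 + 1/4·1/2 = 3/4.

3/4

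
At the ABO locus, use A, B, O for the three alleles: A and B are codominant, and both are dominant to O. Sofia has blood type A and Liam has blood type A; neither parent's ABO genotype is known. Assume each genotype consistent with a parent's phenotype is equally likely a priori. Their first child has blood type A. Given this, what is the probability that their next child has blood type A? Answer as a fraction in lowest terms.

Possible genotypes: Sofia ∈ {AA, AO}; Liam ∈ {AA, AO}.
Weight each parental genotype pair by prior × P(type-A child):
  AA × AA: posterior weight 4/15; P(next child type A) = 1.
  AA × AO: posterior weight 4/15; P(next child type A) = 1.
  AO × AA: posterior weight 4/15; P(next child type A) = 1.
  AO × AO: posterior weight 1/5; P(next child type A) = 3/4.
Weighted sum = 19/20.

19/20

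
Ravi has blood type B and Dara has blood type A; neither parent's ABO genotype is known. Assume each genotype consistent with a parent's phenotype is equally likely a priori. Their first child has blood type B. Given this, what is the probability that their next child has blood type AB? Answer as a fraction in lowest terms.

Possible genotypes: Ravi ∈ {I^B I^B, I^B i}; Dara ∈ {I^A I^A, I^A i}.
Weight each parental genotype pair by prior × P(type-B child):
  I^B I^B × I^A i: posterior weight 2/3; P(next child type AB) = 1/2.
  I^B i × I^A i: posterior weight 1/3; P(next child type AB) = 1/4.
Weighted sum = 5/12.

5/12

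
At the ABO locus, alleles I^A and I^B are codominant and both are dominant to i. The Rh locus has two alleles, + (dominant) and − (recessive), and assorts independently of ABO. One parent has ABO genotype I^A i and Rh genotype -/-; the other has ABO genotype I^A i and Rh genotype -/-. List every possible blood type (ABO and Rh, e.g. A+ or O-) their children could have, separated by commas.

O-, A-

Gametes from I^A i × I^A i give offspring ABO genotypes I^A I^A, I^A i, i i, i.e. phenotypes O, A.
Rh cross -/- × -/- → phenotypes Rh-.
Combining independently: O-, A-.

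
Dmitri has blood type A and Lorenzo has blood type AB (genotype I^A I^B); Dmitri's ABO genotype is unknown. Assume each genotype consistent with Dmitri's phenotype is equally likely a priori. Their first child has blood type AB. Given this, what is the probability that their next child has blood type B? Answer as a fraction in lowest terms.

1/12

Possible genotypes: Dmitri ∈ {I^A I^A, I^A i}; Lorenzo ∈ {I^A I^B}.
Weight each parental genotype pair by prior × P(type-AB child):
  I^A I^A × I^A I^B: posterior weight 2/3; P(next child type B) = 0.
  I^A i × I^A I^B: posterior weight 1/3; P(next child type B) = 1/4.
Weighted sum = 1/12.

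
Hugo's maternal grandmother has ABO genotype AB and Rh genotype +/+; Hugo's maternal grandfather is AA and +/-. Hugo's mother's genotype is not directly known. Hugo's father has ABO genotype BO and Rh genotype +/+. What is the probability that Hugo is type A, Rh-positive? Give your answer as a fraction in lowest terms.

3/8

Hugo's mother's ABO genotype from AB × AA: 1/2 AA, 1/2 AB.
Crossing each possibility with the father BO and summing P(type A): 1/2·1/2 + 1/2·1/4 = 3/8.
Similarly for Rh via the mother's Rh distribution: P(Rh+) = 1.
Independent loci: 3/8 × 1 = 3/8.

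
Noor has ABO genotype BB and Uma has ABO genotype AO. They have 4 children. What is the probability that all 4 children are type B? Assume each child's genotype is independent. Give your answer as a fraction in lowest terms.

ABO cross BB × AO → 1/2 B, 1/2 AB.
So P(type B) = 1/2 per child.
All 4 independent: (1/2)^4 = 1/16.

1/16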